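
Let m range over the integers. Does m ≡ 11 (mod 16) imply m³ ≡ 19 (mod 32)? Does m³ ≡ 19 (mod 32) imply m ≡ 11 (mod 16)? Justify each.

Only the converse holds.

[⇒] This fails: take m = 27. Then 27 ≡ 11 (mod 16), but 27³ = 19683 ≡ 3 (mod 32), not 19.

[⇐] Conversely, the residues r modulo 32 with r³ ≡ 19 (mod 32) are exactly {11}, and each is ≡ 11 (mod 16).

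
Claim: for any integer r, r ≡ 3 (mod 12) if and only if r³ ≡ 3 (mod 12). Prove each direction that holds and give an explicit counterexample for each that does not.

Both directions hold.

[⇒] Suppose r ≡ 3 (mod 12). Write r = 12j + 3. Then (12j + 3)³ = 1728j³ + 1296j² + 324j + 27 = 12(144j³ + 108j² + 27j + 2) + 3, so r³ ≡ 3 (mod 12).

[⇐] Conversely, suppose r³ ≡ 3 (mod 12). The only residue r in {0, …, 11} with r³ ≡ 3 (mod 12) is r = 3, so r ≡ 3 (mod 12).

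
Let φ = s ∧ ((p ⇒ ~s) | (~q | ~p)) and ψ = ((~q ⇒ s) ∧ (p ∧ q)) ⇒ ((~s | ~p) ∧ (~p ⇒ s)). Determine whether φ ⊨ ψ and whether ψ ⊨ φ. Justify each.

(⇒) Assume the antecedent. If p is true, the antecedent forces (p = T, q = F, s = T), and the consequent holds there. If p is false, the consequent reduces to true regardless of the other variables. Either way the consequent holds.

(⇐) This fails. Under p = F, q = F, s = F, the left side is false but the right side is true.

Not equivalent: only (⇒) holds.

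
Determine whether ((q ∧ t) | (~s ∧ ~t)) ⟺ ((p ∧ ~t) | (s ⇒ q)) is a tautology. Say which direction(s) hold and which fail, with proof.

Only the forward implication holds.

(⟹) Assume the antecedent. If s is true, the antecedent forces (t = T, s = T, p = F, q = T) or (t = T, s = T, p = T, q = T), and (p ∧ ~t) | (s ⇒ q) holds there. If s is false, (p ∧ ~t) | (s ⇒ q) reduces to true regardless of the other variables. Either way (p ∧ ~t) | (s ⇒ q) holds.

(⟸) This fails. Under t = T, s = F, p = F, q = F, the left side is false but the right side is true.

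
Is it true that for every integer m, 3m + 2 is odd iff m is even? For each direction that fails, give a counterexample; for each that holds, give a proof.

Neither direction holds.

(⟹) This fails: m = 1 gives 3m + 2 = 5, which is odd, but 1 is odd, not even.

(⟸) This also fails: m = 2 is even, but 3m + 2 = 8 is even, not odd.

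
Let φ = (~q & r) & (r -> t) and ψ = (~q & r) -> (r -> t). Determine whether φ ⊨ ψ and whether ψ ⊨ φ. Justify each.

Only the forward implication holds.

(←) This fails. Under r = F, q = F, t = F, the left side is false but the right side is true.

(→) Assume the antecedent. If r is true, the antecedent forces (r = T, q = F, t = T), and (~q & r) -> (r -> t) holds there. If r is false, the antecedent cannot hold. Either way (~q & r) -> (r -> t) holds.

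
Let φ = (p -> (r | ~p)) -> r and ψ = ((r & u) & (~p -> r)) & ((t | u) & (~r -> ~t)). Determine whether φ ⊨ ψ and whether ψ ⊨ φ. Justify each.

Only the reverse direction holds.

(⟹) This fails. Under t = F, r = T, u = F, p = F, the left side is true but the right side is false.

(⟸) Assume the antecedent. If t is true, the antecedent forces (t = T, r = T, u = T, p = F) or (t = T, r = T, u = T, p = T), and (p -> (r | ~p)) -> r holds there. If t is false, the antecedent forces (t = F, r = T, u = T, p = F) or (t = F, r = T, u = T, p = T), and (p -> (r | ~p)) -> r holds there. Either way (p -> (r | ~p)) -> r holds.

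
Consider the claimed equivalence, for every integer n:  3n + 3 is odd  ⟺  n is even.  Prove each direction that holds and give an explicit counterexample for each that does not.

Both implications hold.

(→) Suppose 3n + 3 is odd. Since 3 is odd, 3n and n have the same parity, so 3n + 3 ≡ n + 3 (mod 2). As 3 is odd, 3n + 3 is odd exactly when n is even. Thus n is even.

(←) Conversely, suppose n is even; write n = 2j. Then 3n + 3 = 3·(2j) + 3 = 2·3j + 3, which is odd.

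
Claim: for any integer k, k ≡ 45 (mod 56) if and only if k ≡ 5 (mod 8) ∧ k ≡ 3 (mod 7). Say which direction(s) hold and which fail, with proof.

(→) Suppose k ≡ 45 (mod 56); write k = 56j + 45. Since 8 ∣ 56, reducing mod 8 gives k ≡ 45 ≡ 5 (mod 8); since 7 ∣ 56, reducing mod 7 gives k ≡ 45 ≡ 3 (mod 7).

(←) Conversely, if k ≡ 5 (mod 8) and k ≡ 3 (mod 7), then by the Chinese remainder theorem k ≡ 45 (mod 56). This is exactly k ≡ 45 (mod 56).

Both directions hold; the statement is true.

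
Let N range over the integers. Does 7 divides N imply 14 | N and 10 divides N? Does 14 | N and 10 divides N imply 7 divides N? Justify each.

The forward direction fails; the converse holds.

(⇐) Suppose 14 ∣ N and 10 ∣ N. Any common multiple of 14 and 10 is a multiple of their lcm; here lcm(14, 10) = 14·10/gcd(14, 10) = 140/2 = 70, so 70 ∣ N. Since 7 ∣ 70, it follows that 7 ∣ N.

(⇒) This fails: take N = 7. Certainly 7 ∣ 7, but 14 ∤ 7.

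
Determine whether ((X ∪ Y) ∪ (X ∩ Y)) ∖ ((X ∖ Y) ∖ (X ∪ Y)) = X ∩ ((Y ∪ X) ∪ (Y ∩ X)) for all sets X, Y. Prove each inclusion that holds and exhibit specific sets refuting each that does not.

(⊆) fails; (⊇) holds.

(⊇) Let x ∈ X ∩ ((Y ∪ X) ∪ (Y ∩ X)). Then either x ∈ X and x ∉ Y; or x ∈ X ∩ Y. In each case x ∈ ((X ∪ Y) ∪ (X ∩ Y)) ∖ ((X ∖ Y) ∖ (X ∪ Y)), so X ∩ ((Y ∪ X) ∪ (Y ∩ X)) ⊆ ((X ∪ Y) ∪ (X ∩ Y)) ∖ ((X ∖ Y) ∖ (X ∪ Y)).

(⊆) This inclusion fails. Take X = ∅, Y = {1}; then 1 ∈ ((X ∪ Y) ∪ (X ∩ Y)) ∖ ((X ∖ Y) ∖ (X ∪ Y)) but 1 ∉ X ∩ ((Y ∪ X) ∪ (Y ∩ X)).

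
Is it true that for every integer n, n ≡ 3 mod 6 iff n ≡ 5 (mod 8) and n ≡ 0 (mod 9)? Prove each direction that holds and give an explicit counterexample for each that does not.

(⟸) If n ≡ 5 (mod 8) and n ≡ 0 (mod 9), then by the Chinese remainder theorem n ≡ 45 (mod 72). Since 45 ≡ 3 (mod 6) and 6 ∣ 72, we get n ≡ 3 (mod 6).

(⟹) This fails: n = 33 gives 33 ≡ 3 (mod 6) but 33 ≡ 1 (mod 8), so the conjunction on the right does not hold.

(⇒) fails; (⇐) holds.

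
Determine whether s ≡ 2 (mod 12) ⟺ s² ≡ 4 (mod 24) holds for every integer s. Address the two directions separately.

Only the forward implication holds.

Converse. This fails: take s = 10. Then 10² = 100 ≡ 4 (mod 24), yet 10 ≡ 10 (mod 12), not 2.

Forward direction. Suppose s ≡ 2 (mod 12). Working modulo 24, s ∈ {2, 14}; for each such r, r² ≡ 4 (mod 24).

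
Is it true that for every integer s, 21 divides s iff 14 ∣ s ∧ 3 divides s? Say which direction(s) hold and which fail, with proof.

The forward direction fails; the converse holds.

(⟹) This fails: take s = 21. Certainly 21 ∣ 21, but 14 ∤ 21.

(⟸) Suppose 14 ∣ s and 3 ∣ s. Any common multiple of 14 and 3 is a multiple of their lcm; here gcd(14, 3) = 1, so lcm(14, 3) = 14·3 = 42, so 42 ∣ s. Since 21 ∣ 42, it follows that 21 ∣ s.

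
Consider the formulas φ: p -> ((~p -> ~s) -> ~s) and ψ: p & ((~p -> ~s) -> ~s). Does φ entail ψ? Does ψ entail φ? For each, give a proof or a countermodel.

Not equivalent: only (⇐) holds.

(→) This fails. Under s = F, p = F, the left side is true but the right side is false.

(←) Assume the antecedent. If s is true, the antecedent cannot hold. If s is false, p -> ((~p -> ~s) -> ~s) reduces to true regardless of the other variables. Either way p -> ((~p -> ~s) -> ~s) holds.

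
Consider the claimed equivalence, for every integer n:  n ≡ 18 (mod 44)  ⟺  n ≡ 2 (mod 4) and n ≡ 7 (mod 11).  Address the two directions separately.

(←) If n ≡ 2 (mod 4) and n ≡ 7 (mod 11), then by the Chinese remainder theorem n ≡ 18 (mod 44). This is exactly n ≡ 18 (mod 44).

(→) Suppose n ≡ 18 (mod 44); write n = 44j + 18. Since 4 ∣ 44, reducing mod 4 gives n ≡ 18 ≡ 2 (mod 4); since 11 ∣ 44, reducing mod 11 gives n ≡ 18 ≡ 7 (mod 11).

Both implications hold.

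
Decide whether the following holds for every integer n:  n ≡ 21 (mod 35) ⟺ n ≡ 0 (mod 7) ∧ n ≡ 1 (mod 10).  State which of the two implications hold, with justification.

(⟹) This fails: n = 56 gives 56 ≡ 21 (mod 35) but 56 ≡ 6 (mod 10), so the conjunction on the right does not hold.

(⟸) Conversely, if n ≡ 0 (mod 7) and n ≡ 1 (mod 10), then by the Chinese remainder theorem n ≡ 21 (mod 70). Since 21 ≡ 21 (mod 35) and 35 ∣ 70, we get n ≡ 21 (mod 35).

The forward direction fails; the converse holds.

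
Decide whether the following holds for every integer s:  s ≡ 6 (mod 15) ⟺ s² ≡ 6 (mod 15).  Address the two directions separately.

Not equivalent: only (⇒) holds.

(⟹) Suppose s ≡ 6 (mod 15). Write s = 15j + 6. Then (15j + 6)² = 225j² + 180j + 36 = 15(15j² + 12j + 2) + 6, so s² ≡ 6 (mod 15).

(⟸) This fails: take s = 9. Then 9² = 81 ≡ 6 (mod 15), yet 9 ≡ 9 (mod 15), not 6.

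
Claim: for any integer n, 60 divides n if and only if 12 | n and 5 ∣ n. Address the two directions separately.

(⇒) If 60 ∣ n, write n = 60q. Since 60 = 5·12, n = 12·(5q), so 12 ∣ n; and since 60 = 12·5, n = 5·(12q), so 5 ∣ n.

(⇐) Suppose 12 ∣ n and 5 ∣ n. Any common multiple of 12 and 5 is a multiple of their lcm; here gcd(12, 5) = 1, so lcm(12, 5) = 12·5 = 60, so 60 ∣ n.

The biconditional holds.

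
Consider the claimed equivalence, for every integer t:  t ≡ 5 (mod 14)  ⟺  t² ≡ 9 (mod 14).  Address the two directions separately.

(⇒) fails and (⇐) fails.

[⇒] This fails: take t = 5. Then 5 ≡ 5 (mod 14), but 5² = 25 ≡ 11 (mod 14), not 9.

[⇐] This fails: take t = 3. Then 3² = 9 ≡ 9 (mod 14), yet 3 ≡ 3 (mod 14), not 5.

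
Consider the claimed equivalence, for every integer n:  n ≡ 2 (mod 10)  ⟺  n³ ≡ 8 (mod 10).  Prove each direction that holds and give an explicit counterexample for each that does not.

Equivalent; both directions hold.

(→) Suppose n ≡ 2 (mod 10). Write n = 10j + 2. Then (10j + 2)³ = 1000j³ + 600j² + 120j + 8 = 10(100j³ + 60j² + 12j) + 8, so n³ ≡ 8 (mod 10).

(←) Conversely, suppose n³ ≡ 8 (mod 10). The only residue r in {0, …, 9} with r³ ≡ 8 (mod 10) is r = 2, so n ≡ 2 (mod 10).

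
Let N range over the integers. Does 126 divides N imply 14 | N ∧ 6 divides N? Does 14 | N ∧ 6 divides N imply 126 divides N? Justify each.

(→) If 126 ∣ N, write N = 126q. Since 126 = 9·14, N = 14·(9q), so 14 ∣ N; and since 126 = 21·6, N = 6·(21q), so 6 ∣ N.

(←) This fails: take N = 42. Both 14 ∣ 42 and 6 ∣ 42, yet 42 is not a multiple of 126 (since 42 = 0·126 + 42), so 126 ∤ 42.

Only the forward implication holds.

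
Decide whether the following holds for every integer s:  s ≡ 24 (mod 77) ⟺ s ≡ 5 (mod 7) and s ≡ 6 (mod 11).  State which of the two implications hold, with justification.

Forward direction. This fails: s = 24 gives 24 ≡ 24 (mod 77) but 24 ≡ 3 (mod 7), so the conjunction on the right does not hold.

Converse. This fails: s = 61 satisfies both congruences on the right (61 ≡ 5 mod 7 and 61 ≡ 6 mod 11) yet 61 ≡ 61 (mod 77), not 24.

(⇒) fails and (⇐) fails.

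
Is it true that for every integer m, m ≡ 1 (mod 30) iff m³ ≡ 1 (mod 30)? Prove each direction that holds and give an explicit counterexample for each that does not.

The biconditional holds.

(→) Suppose m ≡ 1 (mod 30). Write m = 30j + 1. Then (30j + 1)³ = 27000j³ + 2700j² + 90j + 1 = 30(900j³ + 90j² + 3j) + 1, so m³ ≡ 1 (mod 30).

(←) Conversely, suppose m³ ≡ 1 (mod 30). The only residue r in {0, …, 29} with r³ ≡ 1 (mod 30) is r = 1, so m ≡ 1 (mod 30).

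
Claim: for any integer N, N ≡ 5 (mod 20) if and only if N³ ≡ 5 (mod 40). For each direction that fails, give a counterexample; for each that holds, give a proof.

Not equivalent: only (⇐) holds.

Forward direction. This fails: take N = 25. Then 25 ≡ 5 (mod 20), but 25³ = 15625 ≡ 25 (mod 40), not 5.

Converse. The residues r modulo 40 with r³ ≡ 5 (mod 40) are exactly {5}, and each is ≡ 5 (mod 20).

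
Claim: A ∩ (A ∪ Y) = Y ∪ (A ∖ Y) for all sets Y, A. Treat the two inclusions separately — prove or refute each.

(⊆) holds; (⊇) fails.

Forward inclusion. Let x ∈ A ∩ (A ∪ Y). Then either x ∈ A and x ∉ Y; or x ∈ Y ∩ A. In each case x ∈ Y ∪ (A ∖ Y), so A ∩ (A ∪ Y) ⊆ Y ∪ (A ∖ Y).

Reverse inclusion. This inclusion fails. Take Y = {1}, A = ∅; then 1 ∈ Y ∪ (A ∖ Y) but 1 ∉ A ∩ (A ∪ Y).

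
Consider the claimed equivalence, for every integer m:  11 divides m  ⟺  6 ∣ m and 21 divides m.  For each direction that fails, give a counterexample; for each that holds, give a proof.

Forward direction. This fails: take m = 11. Certainly 11 ∣ 11, but 6 ∤ 11.

Converse. This fails: take m = 42. Both 6 ∣ 42 and 21 ∣ 42, yet 42 is not a multiple of 11 (since 42 = 3·11 + 9), so 11 ∤ 42.

Neither implication holds.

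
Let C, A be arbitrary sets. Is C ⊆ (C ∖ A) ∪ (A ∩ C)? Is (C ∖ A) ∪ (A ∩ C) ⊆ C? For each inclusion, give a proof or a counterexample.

The two sets are equal.

Reverse inclusion. Let x ∈ (C ∖ A) ∪ (A ∩ C). Then either x ∈ C and x ∉ A; or x ∈ C ∩ A. In each case x ∈ C, so (C ∖ A) ∪ (A ∩ C) ⊆ C.

Forward inclusion. Let x ∈ C. Then either x ∈ C and x ∉ A; or x ∈ C ∩ A. In each case x ∈ (C ∖ A) ∪ (A ∩ C), so C ⊆ (C ∖ A) ∪ (A ∩ C).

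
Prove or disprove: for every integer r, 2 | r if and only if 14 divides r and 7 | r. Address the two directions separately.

(←) Suppose 14 ∣ r and 7 ∣ r. Any common multiple of 14 and 7 is a multiple of their lcm; here lcm(14, 7) = 14·7/gcd(14, 7) = 98/7 = 14, so 14 ∣ r. Since 2 ∣ 14, it follows that 2 ∣ r.

(→) This fails: take r = 2. Certainly 2 ∣ 2, but 14 ∤ 2.

Only the reverse direction holds.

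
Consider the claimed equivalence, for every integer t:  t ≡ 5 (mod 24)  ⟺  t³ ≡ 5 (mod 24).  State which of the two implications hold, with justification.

Equivalent; both directions hold.

(→) Suppose t ≡ 5 (mod 24). Write t = 24j + 5. Then (24j + 5)³ = 13824j³ + 8640j² + 1800j + 125 = 24(576j³ + 360j² + 75j + 5) + 5, so t³ ≡ 5 (mod 24).

(←) Conversely, suppose t³ ≡ 5 (mod 24). The only residue r in {0, …, 23} with r³ ≡ 5 (mod 24) is r = 5, so t ≡ 5 (mod 24).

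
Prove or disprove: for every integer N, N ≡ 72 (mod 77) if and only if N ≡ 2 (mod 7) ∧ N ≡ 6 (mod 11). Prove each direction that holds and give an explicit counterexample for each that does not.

Both implications hold.

(→) Suppose N ≡ 72 (mod 77); write N = 77j + 72. Since 7 ∣ 77, reducing mod 7 gives N ≡ 72 ≡ 2 (mod 7); since 11 ∣ 77, reducing mod 11 gives N ≡ 72 ≡ 6 (mod 11).

(←) Conversely, if N ≡ 2 (mod 7) and N ≡ 6 (mod 11), then by the Chinese remainder theorem N ≡ 72 (mod 77). This is exactly N ≡ 72 (mod 77).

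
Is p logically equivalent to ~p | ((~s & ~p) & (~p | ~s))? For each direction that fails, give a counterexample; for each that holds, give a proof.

[⇒] This fails. Under p = T, s = F, the left side is true but the right side is false.

[⇐] This fails. Under p = F, s = F, the left side is false but the right side is true.

Neither direction holds.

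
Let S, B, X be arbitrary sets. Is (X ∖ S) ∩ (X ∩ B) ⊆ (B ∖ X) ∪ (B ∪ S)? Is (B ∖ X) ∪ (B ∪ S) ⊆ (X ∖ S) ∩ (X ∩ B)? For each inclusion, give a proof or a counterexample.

(⟹) Let x ∈ (X ∖ S) ∩ (X ∩ B). Then x ∈ B ∩ X and x ∉ S, from which x ∈ (B ∖ X) ∪ (B ∪ S).

(⟸) This inclusion fails. Take S = {1}, B = ∅, X = ∅; then 1 ∈ (B ∖ X) ∪ (B ∪ S) but 1 ∉ (X ∖ S) ∩ (X ∩ B).

The sets are not equal: only the forward inclusion holds.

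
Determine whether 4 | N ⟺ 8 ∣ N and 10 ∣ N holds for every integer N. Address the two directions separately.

(⟹) This fails: take N = 4. Certainly 4 ∣ 4, but 8 ∤ 4.

(⟸) Suppose 8 ∣ N and 10 ∣ N. Any common multiple of 8 and 10 is a multiple of their lcm; here lcm(8, 10) = 8·10/gcd(8, 10) = 80/2 = 40, so 40 ∣ N. Since 4 ∣ 40, it follows that 4 ∣ N.

The forward direction fails; the converse holds.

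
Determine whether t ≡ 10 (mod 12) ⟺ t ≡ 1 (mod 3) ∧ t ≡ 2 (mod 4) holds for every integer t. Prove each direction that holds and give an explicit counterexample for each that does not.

Equivalent; both directions hold.

[⇒] Suppose t ≡ 10 (mod 12); write t = 12j + 10. Since 3 ∣ 12, reducing mod 3 gives t ≡ 10 ≡ 1 (mod 3); since 4 ∣ 12, reducing mod 4 gives t ≡ 10 ≡ 2 (mod 4).

[⇐] Conversely, if t ≡ 1 (mod 3) and t ≡ 2 (mod 4), then by the Chinese remainder theorem t ≡ 10 (mod 12). This is exactly t ≡ 10 (mod 12).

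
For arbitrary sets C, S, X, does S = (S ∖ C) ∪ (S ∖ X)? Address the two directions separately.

The sets are not equal: only the reverse inclusion holds.

Forward inclusion. This inclusion fails. Take C = {1}, S = {1}, X = {1}; then 1 ∈ S but 1 ∉ (S ∖ C) ∪ (S ∖ X).

Reverse inclusion. Let x ∈ (S ∖ C) ∪ (S ∖ X). Then either x ∈ S and x ∉ C, X; or x ∈ C ∩ S and x ∉ X; or x ∈ S ∩ X and x ∉ C. In each case x ∈ S, so (S ∖ C) ∪ (S ∖ X) ⊆ S.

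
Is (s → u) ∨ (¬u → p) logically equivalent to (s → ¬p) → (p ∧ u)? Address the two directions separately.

Only the converse holds.

Forward direction. This fails. Under u = F, s = F, p = F, the left side is true but the right side is false.

Converse. Assume the antecedent. If u is true, (s → u) ∨ (¬u → p) reduces to true regardless of the other variables. If u is false, the antecedent forces (u = F, s = T, p = T), and (s → u) ∨ (¬u → p) holds there. Either way (s → u) ∨ (¬u → p) holds.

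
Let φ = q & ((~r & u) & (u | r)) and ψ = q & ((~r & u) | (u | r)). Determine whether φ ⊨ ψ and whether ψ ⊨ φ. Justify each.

Not equivalent: only (⇒) holds.

(⟹) Assume the antecedent. If u is true, the antecedent forces (u = T, q = T, r = F), and q & ((~r & u) | (u | r)) holds there. If u is false, the antecedent cannot hold. Either way q & ((~r & u) | (u | r)) holds.

(⟸) This fails. Under u = F, q = T, r = T, the left side is false but the right side is true.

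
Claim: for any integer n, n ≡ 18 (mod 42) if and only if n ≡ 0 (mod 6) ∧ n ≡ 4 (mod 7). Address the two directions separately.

Both directions hold.

(⟹) Suppose n ≡ 18 (mod 42); write n = 42j + 18. Since 6 ∣ 42, reducing mod 6 gives n ≡ 18 ≡ 0 (mod 6); since 7 ∣ 42, reducing mod 7 gives n ≡ 18 ≡ 4 (mod 7).

(⟸) Conversely, if n ≡ 0 (mod 6) and n ≡ 4 (mod 7), then by the Chinese remainder theorem n ≡ 18 (mod 42). This is exactly n ≡ 18 (mod 42).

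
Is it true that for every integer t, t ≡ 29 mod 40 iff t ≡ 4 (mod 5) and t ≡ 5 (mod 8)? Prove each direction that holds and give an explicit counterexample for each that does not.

[⇒] Suppose t ≡ 29 (mod 40); write t = 40j + 29. Since 5 ∣ 40, reducing mod 5 gives t ≡ 29 ≡ 4 (mod 5); since 8 ∣ 40, reducing mod 8 gives t ≡ 29 ≡ 5 (mod 8).

[⇐] Conversely, if t ≡ 4 (mod 5) and t ≡ 5 (mod 8), then by the Chinese remainder theorem t ≡ 29 (mod 40). This is exactly t ≡ 29 (mod 40).

The biconditional holds.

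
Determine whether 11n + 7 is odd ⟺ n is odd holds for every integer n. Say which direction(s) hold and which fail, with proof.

Both directions fail.

Forward direction. This fails: n = 4 gives 11n + 7 = 51, which is odd, but 4 is even, not odd.

Converse. This also fails: n = 3 is odd, but 11n + 7 = 40 is even, not odd.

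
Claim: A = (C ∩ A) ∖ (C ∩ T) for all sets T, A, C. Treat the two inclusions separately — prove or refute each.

Only the reverse inclusion holds.

(⟹) This inclusion fails. Take T = ∅, A = {1}, C = ∅; then 1 ∈ A but 1 ∉ (C ∩ A) ∖ (C ∩ T).

(⟸) Let x ∈ (C ∩ A) ∖ (C ∩ T). Then x ∈ A ∩ C and x ∉ T, from which x ∈ A.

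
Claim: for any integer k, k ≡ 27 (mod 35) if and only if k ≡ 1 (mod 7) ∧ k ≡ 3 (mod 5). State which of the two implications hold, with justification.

(⇒) This fails: k = 27 gives 27 ≡ 27 (mod 35) but 27 ≡ 6 (mod 7), so the conjunction on the right does not hold.

(⇐) This fails: k = 8 satisfies both congruences on the right (8 ≡ 1 mod 7 and 8 ≡ 3 mod 5) yet 8 ≡ 8 (mod 35), not 27.

Neither implication holds.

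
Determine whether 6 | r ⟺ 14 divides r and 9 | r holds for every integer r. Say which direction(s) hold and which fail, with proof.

(⇒) fails; (⇐) holds.

(→) This fails: take r = 6. Certainly 6 ∣ 6, but 14 ∤ 6.

(←) Suppose 14 ∣ r and 9 ∣ r. Any common multiple of 14 and 9 is a multiple of their lcm; here gcd(14, 9) = 1, so lcm(14, 9) = 14·9 = 126, so 126 ∣ r. Since 6 ∣ 126, it follows that 6 ∣ r.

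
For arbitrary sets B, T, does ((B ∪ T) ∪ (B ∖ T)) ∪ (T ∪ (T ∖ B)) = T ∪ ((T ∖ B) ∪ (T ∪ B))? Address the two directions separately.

(⟹) Let x ∈ ((B ∪ T) ∪ (B ∖ T)) ∪ (T ∪ (T ∖ B)). Then either x ∈ B and x ∉ T; or x ∈ T and x ∉ B; or x ∈ B ∩ T. In each case x ∈ T ∪ ((T ∖ B) ∪ (T ∪ B)), so ((B ∪ T) ∪ (B ∖ T)) ∪ (T ∪ (T ∖ B)) ⊆ T ∪ ((T ∖ B) ∪ (T ∪ B)).

(⟸) Let x ∈ T ∪ ((T ∖ B) ∪ (T ∪ B)). Then either x ∈ B and x ∉ T; or x ∈ T and x ∉ B; or x ∈ B ∩ T. In each case x ∈ ((B ∪ T) ∪ (B ∖ T)) ∪ (T ∪ (T ∖ B)), so T ∪ ((T ∖ B) ∪ (T ∪ B)) ⊆ ((B ∪ T) ∪ (B ∖ T)) ∪ (T ∪ (T ∖ B)).

Both inclusions hold; the sets are equal.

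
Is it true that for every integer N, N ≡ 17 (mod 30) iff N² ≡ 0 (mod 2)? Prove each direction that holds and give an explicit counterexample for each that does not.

[⇒] This fails: take N = 17. Then 17 ≡ 17 (mod 30), but 17² = 289 ≡ 1 (mod 2), not 0.

[⇐] This fails: take N = 0. Then 0² = 0 ≡ 0 (mod 2), yet 0 ≡ 0 (mod 30), not 17.

Both directions fail.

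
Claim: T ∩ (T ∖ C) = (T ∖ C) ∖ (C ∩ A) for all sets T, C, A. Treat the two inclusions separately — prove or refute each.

Both inclusions hold; the sets are equal.

(⊆) Let x ∈ T ∩ (T ∖ C). Then either x ∈ T and x ∉ C, A; or x ∈ T ∩ A and x ∉ C. In each case x ∈ (T ∖ C) ∖ (C ∩ A), so T ∩ (T ∖ C) ⊆ (T ∖ C) ∖ (C ∩ A).

(⊇) Let x ∈ (T ∖ C) ∖ (C ∩ A). Then either x ∈ T and x ∉ C, A; or x ∈ T ∩ A and x ∉ C. In each case x ∈ T ∩ (T ∖ C), so (T ∖ C) ∖ (C ∩ A) ⊆ T ∩ (T ∖ C).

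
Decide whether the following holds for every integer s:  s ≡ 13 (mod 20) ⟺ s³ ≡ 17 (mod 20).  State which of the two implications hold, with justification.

Forward direction. Suppose s ≡ 13 (mod 20). Write s = 20j + 13. Then (20j + 13)³ = 8000j³ + 15600j² + 10140j + 2197 = 20(400j³ + 780j² + 507j + 109) + 17, so s³ ≡ 17 (mod 20).

Converse. Suppose s³ ≡ 17 (mod 20). The only residue r in {0, …, 19} with r³ ≡ 17 (mod 20) is r = 13, so s ≡ 13 (mod 20).

Both directions hold.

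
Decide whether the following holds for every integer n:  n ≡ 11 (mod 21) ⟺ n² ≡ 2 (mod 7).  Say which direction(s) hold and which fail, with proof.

The forward direction holds; the converse fails.

(⟸) This fails: take n = 3. Then 3² = 9 ≡ 2 (mod 7), yet 3 ≡ 3 (mod 21), not 11.

(⟹) Suppose n ≡ 11 (mod 21). Then n² ≡ 11² = 121 (mod 21), and since 7 ∣ 21, also n² ≡ 2 (mod 7).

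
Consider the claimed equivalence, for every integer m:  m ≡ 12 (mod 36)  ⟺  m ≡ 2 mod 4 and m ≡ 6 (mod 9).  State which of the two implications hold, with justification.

(→) This fails: m = 12 gives 12 ≡ 12 (mod 36) but 12 ≡ 0 (mod 4), so the conjunction on the right does not hold.

(←) This fails: m = 6 satisfies both congruences on the right (6 ≡ 2 mod 4 and 6 ≡ 6 mod 9) yet 6 ≡ 6 (mod 36), not 12.

Neither direction holds.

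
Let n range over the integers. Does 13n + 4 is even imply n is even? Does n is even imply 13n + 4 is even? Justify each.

[⇒] Suppose 13n + 4 is even. Since 13 is odd, 13n and n have the same parity, so 13n + 4 ≡ n + 4 (mod 2). As 4 is even, 13n + 4 is even exactly when n is even. Thus n is even.

[⇐] Conversely, suppose n is even; write n = 2j. Then 13n + 4 = 13·(2j) + 4 = 2·13j + 4, which is even.

Equivalent; both directions hold.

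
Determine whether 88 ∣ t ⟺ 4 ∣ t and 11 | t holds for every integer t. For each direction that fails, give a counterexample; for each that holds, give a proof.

Not equivalent: only (⇒) holds.

[⇒] If 88 ∣ t, write t = 88q. Since 88 = 22·4, t = 4·(22q), so 4 ∣ t; and since 88 = 8·11, t = 11·(8q), so 11 ∣ t.

[⇐] This fails: take t = 44. Both 4 ∣ 44 and 11 ∣ 44, yet 44 is not a multiple of 88 (since 44 = 0·88 + 44), so 88 ∤ 44.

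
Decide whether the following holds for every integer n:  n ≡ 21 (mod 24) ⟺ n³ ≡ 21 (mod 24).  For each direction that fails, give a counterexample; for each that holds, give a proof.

Both implications hold.

(⟸) Suppose n³ ≡ 21 (mod 24). The only residue r in {0, …, 23} with r³ ≡ 21 (mod 24) is r = 21, so n ≡ 21 (mod 24).

(⟹) Suppose n ≡ 21 (mod 24). Write n = 24j + 21. Then (24j + 21)³ = 13824j³ + 36288j² + 31752j + 9261 = 24(576j³ + 1512j² + 1323j + 385) + 21, so n³ ≡ 21 (mod 24).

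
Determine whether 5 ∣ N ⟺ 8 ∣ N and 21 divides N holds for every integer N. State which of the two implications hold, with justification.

(⇒) This fails: take N = 5. Certainly 5 ∣ 5, but 8 ∤ 5.

(⇐) This fails: take N = 168. Both 8 ∣ 168 and 21 ∣ 168, yet 168 is not a multiple of 5 (since 168 = 33·5 + 3), so 5 ∤ 168.

Both directions fail.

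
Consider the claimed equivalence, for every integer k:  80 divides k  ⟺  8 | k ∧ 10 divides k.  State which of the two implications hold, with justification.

(⇐) This fails: take k = 40. Both 8 ∣ 40 and 10 ∣ 40, yet 40 is not a multiple of 80 (since 40 = 0·80 + 40), so 80 ∤ 40.

(⇒) If 80 ∣ k, write k = 80q. Since 80 = 10·8, k = 8·(10q), so 8 ∣ k; and since 80 = 8·10, k = 10·(8q), so 10 ∣ k.

Only the forward direction holds.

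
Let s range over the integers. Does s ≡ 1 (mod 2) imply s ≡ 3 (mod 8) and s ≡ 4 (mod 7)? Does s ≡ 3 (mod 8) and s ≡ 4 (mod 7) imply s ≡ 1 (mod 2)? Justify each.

Only the reverse direction holds.

Converse. If s ≡ 3 (mod 8) and s ≡ 4 (mod 7), then by the Chinese remainder theorem s ≡ 11 (mod 56). Since 11 ≡ 1 (mod 2) and 2 ∣ 56, we get s ≡ 1 (mod 2).

Forward direction. This fails: s = 1 gives 1 ≡ 1 (mod 2) but 1 ≡ 1 (mod 8), so the conjunction on the right does not hold.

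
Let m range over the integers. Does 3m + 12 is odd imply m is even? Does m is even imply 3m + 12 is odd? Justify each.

(⇒) fails and (⇐) fails.

(⟹) This fails: m = 3 gives 3m + 12 = 21, which is odd, but 3 is odd, not even.

(⟸) This also fails: m = 6 is even, but 3m + 12 = 30 is even, not odd.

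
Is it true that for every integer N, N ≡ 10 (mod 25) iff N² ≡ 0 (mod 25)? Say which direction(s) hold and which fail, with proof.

[⇒] Suppose N ≡ 10 (mod 25). Write N = 25j + 10. Then (25j + 10)² = 625j² + 500j + 100 = 25(25j² + 20j + 4) + 0, so N² ≡ 0 (mod 25).

[⇐] This fails: take N = 0. Then 0² = 0 ≡ 0 (mod 25), yet 0 ≡ 0 (mod 25), not 10.

Not equivalent: only (⇒) holds.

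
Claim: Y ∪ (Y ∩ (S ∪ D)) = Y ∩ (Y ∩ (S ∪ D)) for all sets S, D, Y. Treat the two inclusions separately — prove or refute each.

Forward inclusion. This inclusion fails. Take S = ∅, D = ∅, Y = {1}; then 1 ∈ Y ∪ (Y ∩ (S ∪ D)) but 1 ∉ Y ∩ (Y ∩ (S ∪ D)).

Reverse inclusion. Let x ∈ Y ∩ (Y ∩ (S ∪ D)). Then either x ∈ S ∩ Y and x ∉ D; or x ∈ D ∩ Y and x ∉ S; or x ∈ S ∩ D ∩ Y. In each case x ∈ Y ∪ (Y ∩ (S ∪ D)), so Y ∩ (Y ∩ (S ∪ D)) ⊆ Y ∪ (Y ∩ (S ∪ D)).

(⊆) fails; (⊇) holds.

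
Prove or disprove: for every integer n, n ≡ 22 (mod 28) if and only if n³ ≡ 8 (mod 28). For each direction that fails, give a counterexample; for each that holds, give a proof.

Only the forward implication holds.

Converse. This fails: take n = 2. Then 2³ = 8 ≡ 8 (mod 28), yet 2 ≡ 2 (mod 28), not 22.

Forward direction. Suppose n ≡ 22 (mod 28). Write n = 28j + 22. Then (28j + 22)³ = 21952j³ + 51744j² + 40656j + 10648 = 28(784j³ + 1848j² + 1452j + 380) + 8, so n³ ≡ 8 (mod 28).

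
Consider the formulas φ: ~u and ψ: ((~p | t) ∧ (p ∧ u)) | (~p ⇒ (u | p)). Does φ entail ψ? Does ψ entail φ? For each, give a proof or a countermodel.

(⇒) This fails. Under p = F, u = F, t = F, the left side is true but the right side is false.

(⇐) This fails. Under p = F, u = T, t = F, the left side is false but the right side is true.

Both directions fail.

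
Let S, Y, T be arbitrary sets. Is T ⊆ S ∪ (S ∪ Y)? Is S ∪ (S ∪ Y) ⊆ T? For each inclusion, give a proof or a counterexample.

(⊆) This inclusion fails. Take S = ∅, Y = ∅, T = {1}; then 1 ∈ T but 1 ∉ S ∪ (S ∪ Y).

(⊇) This inclusion fails. Take S = {1}, Y = ∅, T = ∅; then 1 ∈ S ∪ (S ∪ Y) but 1 ∉ T.

Neither inclusion holds.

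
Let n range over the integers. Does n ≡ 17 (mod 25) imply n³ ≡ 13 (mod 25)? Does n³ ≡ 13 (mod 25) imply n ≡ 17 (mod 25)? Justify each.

Equivalent; both directions hold.

(⟸) Suppose n³ ≡ 13 (mod 25). The only residue r in {0, …, 24} with r³ ≡ 13 (mod 25) is r = 17, so n ≡ 17 (mod 25).

(⟹) Suppose n ≡ 17 (mod 25). Write n = 25j + 17. Then (25j + 17)³ = 15625j³ + 31875j² + 21675j + 4913 = 25(625j³ + 1275j² + 867j + 196) + 13, so n³ ≡ 13 (mod 25).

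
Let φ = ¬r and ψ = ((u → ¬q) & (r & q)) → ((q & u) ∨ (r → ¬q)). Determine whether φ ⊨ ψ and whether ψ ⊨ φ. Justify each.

(⟹) Assume the antecedent. If q is true, the antecedent forces (q = T, r = F, u = F) or (q = T, r = F, u = T), and the consequent holds there. If q is false, the consequent reduces to true regardless of the other variables. Either way the consequent holds.

(⟸) This fails. Under q = F, r = T, u = F, the left side is false but the right side is true.

Only the forward implication holds.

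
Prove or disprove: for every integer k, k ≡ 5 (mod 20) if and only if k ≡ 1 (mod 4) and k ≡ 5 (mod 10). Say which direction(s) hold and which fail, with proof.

(⇒) Suppose k ≡ 5 (mod 20); write k = 20j + 5. Since 4 ∣ 20, reducing mod 4 gives k ≡ 5 ≡ 1 (mod 4); since 10 ∣ 20, reducing mod 10 gives k ≡ 5 (mod 10).

(⇐) Conversely, if k ≡ 1 (mod 4) and k ≡ 5 (mod 10), then by the Chinese remainder theorem k ≡ 5 (mod 20). This is exactly k ≡ 5 (mod 20).

Both implications hold.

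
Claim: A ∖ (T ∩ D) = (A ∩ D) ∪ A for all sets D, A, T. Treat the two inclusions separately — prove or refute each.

(⊆) holds; (⊇) fails.

(⟸) This inclusion fails. Take D = {1}, A = {1}, T = {1}; then 1 ∈ (A ∩ D) ∪ A but 1 ∉ A ∖ (T ∩ D).

(⟹) Let x ∈ A ∖ (T ∩ D). Then either x ∈ A and x ∉ D, T; or x ∈ D ∩ A and x ∉ T; or x ∈ A ∩ T and x ∉ D. In each case x ∈ (A ∩ D) ∪ A, so A ∖ (T ∩ D) ⊆ (A ∩ D) ∪ A.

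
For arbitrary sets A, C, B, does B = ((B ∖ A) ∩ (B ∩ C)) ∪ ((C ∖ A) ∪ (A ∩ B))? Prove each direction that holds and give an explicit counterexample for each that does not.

(⊆) fails and (⊇) fails.

(⟹) This inclusion fails. Take A = ∅, C = ∅, B = {1}; then 1 ∈ B but 1 ∉ ((B ∖ A) ∩ (B ∩ C)) ∪ ((C ∖ A) ∪ (A ∩ B)).

(⟸) This inclusion fails. Take A = ∅, C = {1}, B = ∅; then 1 ∈ ((B ∖ A) ∩ (B ∩ C)) ∪ ((C ∖ A) ∪ (A ∩ B)) but 1 ∉ B.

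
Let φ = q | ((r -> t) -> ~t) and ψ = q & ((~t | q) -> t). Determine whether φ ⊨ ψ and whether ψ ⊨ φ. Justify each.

[⇐] Assume the antecedent. If r is true, the antecedent forces (r = T, t = T, q = T), and q | ((r -> t) -> ~t) holds there. If r is false, the antecedent forces (r = F, t = T, q = T), and q | ((r -> t) -> ~t) holds there. Either way q | ((r -> t) -> ~t) holds.

[⇒] This fails. Under r = F, t = F, q = F, the left side is true but the right side is false.

The forward direction fails; the converse holds.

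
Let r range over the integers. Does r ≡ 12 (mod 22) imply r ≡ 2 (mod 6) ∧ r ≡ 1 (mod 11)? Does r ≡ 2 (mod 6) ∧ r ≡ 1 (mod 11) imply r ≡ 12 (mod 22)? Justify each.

Only the reverse direction holds.

[⇐] If r ≡ 2 (mod 6) and r ≡ 1 (mod 11), then by the Chinese remainder theorem r ≡ 56 (mod 66). Since 56 ≡ 12 (mod 22) and 22 ∣ 66, we get r ≡ 12 (mod 22).

[⇒] This fails: r = 34 gives 34 ≡ 12 (mod 22) but 34 ≡ 4 (mod 6), so the conjunction on the right does not hold.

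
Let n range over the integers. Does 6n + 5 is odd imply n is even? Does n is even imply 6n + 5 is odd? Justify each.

(→) This fails: take n = 7. Then 6n + 5 = 47, which is odd, yet n = 7 is odd, not even.

(←) Suppose n is even. Since 6 is even, 6n is even for every n, so 6n + 5 has the same parity as 5, which is odd. Hence 6n + 5 is odd.

Only the reverse direction holds.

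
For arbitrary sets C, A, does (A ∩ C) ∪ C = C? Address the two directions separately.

Both inclusions hold.

Forward inclusion. Let x ∈ (A ∩ C) ∪ C. Then either x ∈ C and x ∉ A; or x ∈ C ∩ A. In each case x ∈ C, so (A ∩ C) ∪ C ⊆ C.

Reverse inclusion. Let x ∈ C. Then either x ∈ C and x ∉ A; or x ∈ C ∩ A. In each case x ∈ (A ∩ C) ∪ C, so C ⊆ (A ∩ C) ∪ C.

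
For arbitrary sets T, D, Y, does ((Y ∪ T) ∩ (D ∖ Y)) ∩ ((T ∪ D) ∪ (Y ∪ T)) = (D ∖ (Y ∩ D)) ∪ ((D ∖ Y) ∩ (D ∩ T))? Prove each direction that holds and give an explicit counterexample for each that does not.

The sets are not equal: only the forward inclusion holds.

(⊆) Let x ∈ ((Y ∪ T) ∩ (D ∖ Y)) ∩ ((T ∪ D) ∪ (Y ∪ T)). Then x ∈ T ∩ D and x ∉ Y, from which x ∈ (D ∖ (Y ∩ D)) ∪ ((D ∖ Y) ∩ (D ∩ T)).

(⊇) This inclusion fails. Take T = ∅, D = {1}, Y = ∅; then 1 ∈ (D ∖ (Y ∩ D)) ∪ ((D ∖ Y) ∩ (D ∩ T)) but 1 ∉ ((Y ∪ T) ∩ (D ∖ Y)) ∩ ((T ∪ D) ∪ (Y ∪ T)).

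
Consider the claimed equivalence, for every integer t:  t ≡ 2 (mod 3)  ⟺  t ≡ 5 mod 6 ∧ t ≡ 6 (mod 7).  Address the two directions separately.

(⇒) This fails: t = 32 gives 32 ≡ 2 (mod 3) but 32 ≡ 2 (mod 6), so the conjunction on the right does not hold.

(⇐) Conversely, if t ≡ 5 (mod 6) and t ≡ 6 (mod 7), then by the Chinese remainder theorem t ≡ 41 (mod 42). Since 41 ≡ 2 (mod 3) and 3 ∣ 42, we get t ≡ 2 (mod 3).

Not equivalent: only (⇐) holds.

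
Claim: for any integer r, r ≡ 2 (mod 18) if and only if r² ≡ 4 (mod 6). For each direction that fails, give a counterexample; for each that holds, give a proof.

(⇒) holds; (⇐) fails.

(→) Suppose r ≡ 2 (mod 18). Then r² ≡ 2² = 4 (mod 18), and since 6 ∣ 18, also r² ≡ 4 (mod 6).

(←) This fails: take r = 4. Then 4² = 16 ≡ 4 (mod 6), yet 4 ≡ 4 (mod 18), not 2.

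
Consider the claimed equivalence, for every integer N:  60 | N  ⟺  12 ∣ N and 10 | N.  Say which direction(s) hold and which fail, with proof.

Equivalent; both directions hold.

[⇒] If 60 ∣ N, write N = 60q. Since 60 = 5·12, N = 12·(5q), so 12 ∣ N; and since 60 = 6·10, N = 10·(6q), so 10 ∣ N.

[⇐] Suppose 12 ∣ N and 10 ∣ N. Any common multiple of 12 and 10 is a multiple of their lcm; here lcm(12, 10) = 12·10/gcd(12, 10) = 120/2 = 60, so 60 ∣ N.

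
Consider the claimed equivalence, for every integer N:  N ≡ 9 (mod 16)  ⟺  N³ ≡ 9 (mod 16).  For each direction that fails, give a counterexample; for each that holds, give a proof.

Converse. Suppose N³ ≡ 9 (mod 16). The only residue r in {0, …, 15} with r³ ≡ 9 (mod 16) is r = 9, so N ≡ 9 (mod 16).

Forward direction. Suppose N ≡ 9 (mod 16). Write N = 16j + 9. Then (16j + 9)³ = 4096j³ + 6912j² + 3888j + 729 = 16(256j³ + 432j² + 243j + 45) + 9, so N³ ≡ 9 (mod 16).

Both directions hold.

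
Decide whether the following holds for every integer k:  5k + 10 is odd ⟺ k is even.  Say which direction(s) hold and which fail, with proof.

(→) This fails: k = 1 gives 5k + 10 = 15, which is odd, but 1 is odd, not even.

(←) This also fails: k = 0 is even, but 5k + 10 = 10 is even, not odd.

Neither direction holds.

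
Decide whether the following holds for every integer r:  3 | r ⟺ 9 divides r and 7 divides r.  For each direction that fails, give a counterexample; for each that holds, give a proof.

(⇒) fails; (⇐) holds.

Forward direction. This fails: take r = 3. Certainly 3 ∣ 3, but 9 ∤ 3.

Converse. Suppose 9 ∣ r and 7 ∣ r. Any common multiple of 9 and 7 is a multiple of their lcm; here gcd(9, 7) = 1, so lcm(9, 7) = 9·7 = 63, so 63 ∣ r. Since 3 ∣ 63, it follows that 3 ∣ r.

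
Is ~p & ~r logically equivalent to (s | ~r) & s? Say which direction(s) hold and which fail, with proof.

Neither implication holds.

(⟹) This fails. Under r = F, p = F, s = F, the left side is true but the right side is false.

(⟸) This fails. Under r = T, p = F, s = T, the left side is false but the right side is true.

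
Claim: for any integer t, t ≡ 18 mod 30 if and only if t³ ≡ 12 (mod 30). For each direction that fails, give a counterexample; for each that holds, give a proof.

The biconditional holds.

[⇒] Suppose t ≡ 18 mod 30. Write t = 30j + 18. Then (30j + 18)³ = 27000j³ + 48600j² + 29160j + 5832 = 30(900j³ + 1620j² + 972j + 194) + 12, so t³ ≡ 12 (mod 30).

[⇐] Conversely, suppose t³ ≡ 12 (mod 30). The only residue r in {0, …, 29} with r³ ≡ 12 (mod 30) is r = 18, so t ≡ 18 (mod 30).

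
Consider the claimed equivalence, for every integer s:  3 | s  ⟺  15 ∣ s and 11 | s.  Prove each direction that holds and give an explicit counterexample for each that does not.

(→) This fails: take s = 3. Certainly 3 ∣ 3, but 15 ∤ 3.

(←) Suppose 15 ∣ s and 11 ∣ s. Any common multiple of 15 and 11 is a multiple of their lcm; here gcd(15, 11) = 1, so lcm(15, 11) = 15·11 = 165, so 165 ∣ s. Since 3 ∣ 165, it follows that 3 ∣ s.

Only the converse holds.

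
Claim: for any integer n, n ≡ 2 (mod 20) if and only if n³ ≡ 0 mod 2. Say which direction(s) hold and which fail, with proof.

[⇒] Suppose n ≡ 2 (mod 20). Then n³ ≡ 2³ = 8 (mod 20), and since 2 ∣ 20, also n³ ≡ 0 (mod 2).

[⇐] This fails: take n = 0. Then 0³ = 0 ≡ 0 (mod 2), yet 0 ≡ 0 (mod 20), not 2.

The forward direction holds; the converse fails.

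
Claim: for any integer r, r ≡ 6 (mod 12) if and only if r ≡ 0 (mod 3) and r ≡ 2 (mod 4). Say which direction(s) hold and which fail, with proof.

(⟹) Suppose r ≡ 6 (mod 12); write r = 12j + 6. Since 3 ∣ 12, reducing mod 3 gives r ≡ 6 ≡ 0 (mod 3); since 4 ∣ 12, reducing mod 4 gives r ≡ 6 ≡ 2 (mod 4).

(⟸) Conversely, if r ≡ 0 (mod 3) and r ≡ 2 (mod 4), then by the Chinese remainder theorem r ≡ 6 (mod 12). This is exactly r ≡ 6 (mod 12).

Both directions hold.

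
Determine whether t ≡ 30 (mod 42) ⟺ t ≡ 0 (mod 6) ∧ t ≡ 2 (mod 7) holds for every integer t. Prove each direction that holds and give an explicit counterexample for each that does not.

Equivalent; both directions hold.

(⟹) Suppose t ≡ 30 (mod 42); write t = 42j + 30. Since 6 ∣ 42, reducing mod 6 gives t ≡ 30 ≡ 0 (mod 6); since 7 ∣ 42, reducing mod 7 gives t ≡ 30 ≡ 2 (mod 7).

(⟸) Conversely, if t ≡ 0 (mod 6) and t ≡ 2 (mod 7), then by the Chinese remainder theorem t ≡ 30 (mod 42). This is exactly t ≡ 30 (mod 42).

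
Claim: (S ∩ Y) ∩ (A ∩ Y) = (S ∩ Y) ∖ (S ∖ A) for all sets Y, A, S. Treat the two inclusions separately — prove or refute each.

Both inclusions hold; the sets are equal.

(⟹) Let x ∈ (S ∩ Y) ∩ (A ∩ Y). Then x ∈ Y ∩ A ∩ S, from which x ∈ (S ∩ Y) ∖ (S ∖ A).

(⟸) Let x ∈ (S ∩ Y) ∖ (S ∖ A). Then x ∈ Y ∩ A ∩ S, from which x ∈ (S ∩ Y) ∩ (A ∩ Y).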